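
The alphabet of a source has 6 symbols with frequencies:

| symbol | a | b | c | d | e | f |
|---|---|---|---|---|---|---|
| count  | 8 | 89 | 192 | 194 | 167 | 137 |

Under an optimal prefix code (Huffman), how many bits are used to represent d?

Build the tree from the bottom:
merge a(8) and b(89): 97
merge 97 and f(137): 234
merge e(167) and c(192): 359
merge d(194) and 234: 428
merge 359 and 428: 787
d's leaf is at depth 2, giving a 2-bit codeword.

2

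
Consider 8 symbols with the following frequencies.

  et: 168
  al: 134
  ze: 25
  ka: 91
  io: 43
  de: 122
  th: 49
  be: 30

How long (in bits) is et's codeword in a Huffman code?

Build the tree from the bottom:
combine ze(25), be(30) → 55
combine io(43), th(49) → 92
combine 55, ka(91) → 146
combine 92, de(122) → 214
combine al(134), 146 → 280
combine et(168), 214 → 382
combine 280, 382 → 662
et's leaf is at depth 2, giving a 2-bit codeword.

2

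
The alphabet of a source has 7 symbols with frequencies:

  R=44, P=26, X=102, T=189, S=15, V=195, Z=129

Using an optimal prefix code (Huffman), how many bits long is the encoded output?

Build the Huffman tree bottom-up:
S(15) + P(26) → 41
41 + R(44) → 85
85 + X(102) → 187
Z(129) + 187 → 316
T(189) + V(195) → 384
316 + 384 → 700
The encoded length is the sum of every internal node's weight: 41 + 85 + 187 + 316 + 384 + 700 = 1713 bits.

1713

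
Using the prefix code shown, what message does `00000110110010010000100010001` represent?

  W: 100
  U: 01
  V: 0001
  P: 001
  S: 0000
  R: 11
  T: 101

SUTWWWPVV

Read left to right; each codeword is recognised as soon as it completes (prefix code):
  0000→S | 01→U | 101→T | 100→W | 100→W | 100→W | 001→P | 0001→V | 0001→V
Decoded message: SUTWWWPVV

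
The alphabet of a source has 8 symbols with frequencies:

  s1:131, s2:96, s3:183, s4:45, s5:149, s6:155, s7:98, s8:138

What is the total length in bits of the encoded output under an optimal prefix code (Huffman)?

2943

Build the Huffman tree bottom-up:
merge s4(45) and s2(96): 141
merge s7(98) and s1(131): 229
merge s8(138) and 141: 279
merge s5(149) and s6(155): 304
merge s3(183) and 229: 412
merge 279 and 304: 583
merge 412 and 583: 995
Each symbol's bit-cost is frequency × depth; summing gives 2943 bits (equivalently 141 + 229 + 279 + 304 + 412 + 583 + 995).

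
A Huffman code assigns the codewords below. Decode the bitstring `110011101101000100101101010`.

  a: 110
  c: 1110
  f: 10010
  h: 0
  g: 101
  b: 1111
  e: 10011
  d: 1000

ahcadfagh

Read left to right; each codeword is recognised as soon as it completes (prefix code):
  110→a | 0→h | 1110→c | 110→a | 1000→d | 10010→f | 110→a | 101→g | 0→h
Decoded message: ahcadfagh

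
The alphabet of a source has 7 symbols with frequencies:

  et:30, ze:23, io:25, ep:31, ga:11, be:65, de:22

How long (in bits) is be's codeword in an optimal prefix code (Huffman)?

2

Build the tree from the bottom:
ga(11) + de(22) → 33
ze(23) + io(25) → 48
et(30) + ep(31) → 61
33 + 48 → 81
61 + be(65) → 126
81 + 126 → 207
be's leaf is at depth 2, giving a 2-bit codeword.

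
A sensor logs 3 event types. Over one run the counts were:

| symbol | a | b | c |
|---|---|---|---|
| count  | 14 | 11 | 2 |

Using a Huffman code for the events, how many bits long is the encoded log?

40

Merge the two smallest weights repeatedly:
c(2) + b(11) → 13
13 + a(14) → 27
The encoded length is the sum of every internal node's weight: 13 + 27 = 40 bits.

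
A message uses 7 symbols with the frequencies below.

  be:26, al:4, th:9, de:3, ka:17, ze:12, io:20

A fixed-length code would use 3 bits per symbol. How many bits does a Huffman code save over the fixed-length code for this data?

Fixed-length: 3 bits × 91 symbols = 273 bits.
Huffman merges:
merge de(3) and al(4): 7
merge 7 and th(9): 16
merge ze(12) and 16: 28
merge ka(17) and io(20): 37
merge be(26) and 28: 54
merge 37 and 54: 91
Huffman total = 7 + 16 + 28 + 37 + 54 + 91 = 233 bits.
Saving = 273 − 233 = 40 bits.

40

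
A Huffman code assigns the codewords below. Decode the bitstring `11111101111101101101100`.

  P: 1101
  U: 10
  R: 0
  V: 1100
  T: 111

TTRTPUPUR

Read left to right; each codeword is recognised as soon as it completes (prefix code):
  111→T | 111→T | 0→R | 111→T | 1101→P | 10→U | 1101→P | 10→U | 0→R
Decoded message: TTRTPUPUR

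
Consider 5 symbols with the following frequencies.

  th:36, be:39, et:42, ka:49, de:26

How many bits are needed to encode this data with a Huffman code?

Greedily combine the two least-frequent nodes:
combine de(26), th(36) → 62
combine be(39), et(42) → 81
combine ka(49), 62 → 111
combine 81, 111 → 192
Total encoded bits = sum of merged weights = 62 + 81 + 111 + 192 = 446.

446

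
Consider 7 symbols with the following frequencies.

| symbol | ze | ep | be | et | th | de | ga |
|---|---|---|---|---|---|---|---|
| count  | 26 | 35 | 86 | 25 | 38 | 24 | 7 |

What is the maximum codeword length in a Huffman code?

4

Merge the two lowest-weight nodes at each step:
combine ga(7), de(24) → 31
combine et(25), ze(26) → 51
combine 31, ep(35) → 66
combine th(38), 51 → 89
combine 66, be(86) → 152
combine 89, 152 → 241
The rarest symbols sit at the bottom; the longest codeword is 4 bits.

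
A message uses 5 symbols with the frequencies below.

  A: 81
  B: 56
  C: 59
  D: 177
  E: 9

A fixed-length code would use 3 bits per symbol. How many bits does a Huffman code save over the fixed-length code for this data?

370

Fixed-length: 3 bits × 382 symbols = 1146 bits.
Huffman merges:
merge E(9) and B(56): 65
merge C(59) and 65: 124
merge A(81) and 124: 205
merge D(177) and 205: 382
Huffman total = 65 + 124 + 205 + 382 = 776 bits.
Saving = 1146 − 776 = 370 bits.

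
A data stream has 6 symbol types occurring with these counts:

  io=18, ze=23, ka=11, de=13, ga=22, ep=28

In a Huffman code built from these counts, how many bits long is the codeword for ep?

Huffman merges, smallest pair first:
merge ka(11) and de(13): 24
merge io(18) and ga(22): 40
merge ze(23) and 24: 47
merge ep(28) and 40: 68
merge 47 and 68: 115
The subtree containing ep is merged 2 times, so code length = 2.

2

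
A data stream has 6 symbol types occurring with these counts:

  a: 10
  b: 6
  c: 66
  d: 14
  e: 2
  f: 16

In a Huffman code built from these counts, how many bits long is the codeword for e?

4

Build the tree from the bottom:
e(2) + b(6) → 8
8 + a(10) → 18
d(14) + f(16) → 30
18 + 30 → 48
48 + c(66) → 114
e's leaf is at depth 4, giving a 4-bit codeword.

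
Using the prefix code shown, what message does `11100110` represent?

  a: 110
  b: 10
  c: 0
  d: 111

dcca

Read left to right; each codeword is recognised as soon as it completes (prefix code):
  111→d | 0→c | 0→c | 110→a
Decoded message: dcca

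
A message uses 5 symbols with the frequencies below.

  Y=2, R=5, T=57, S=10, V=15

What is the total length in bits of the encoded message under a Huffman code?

Greedily combine the two least-frequent nodes:
merge Y(2) and R(5): 7
merge 7 and S(10): 17
merge V(15) and 17: 32
merge 32 and T(57): 89
Total encoded bits = sum of merged weights = 7 + 17 + 32 + 89 = 145.

145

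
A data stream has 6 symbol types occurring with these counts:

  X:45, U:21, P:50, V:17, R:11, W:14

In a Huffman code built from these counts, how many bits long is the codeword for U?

3

Huffman merges, smallest pair first:
combine R(11), W(14) → 25
combine V(17), U(21) → 38
combine 25, 38 → 63
combine X(45), P(50) → 95
combine 63, 95 → 158
U sits 3 levels below the root, so its codeword is 3 bits.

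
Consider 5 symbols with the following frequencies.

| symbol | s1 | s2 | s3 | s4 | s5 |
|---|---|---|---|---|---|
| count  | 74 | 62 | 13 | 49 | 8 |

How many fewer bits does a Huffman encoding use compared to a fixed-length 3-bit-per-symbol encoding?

Fixed-length: 3 bits × 206 symbols = 618 bits.
Huffman merges:
combine s5(8), s3(13) → 21
combine 21, s4(49) → 70
combine s2(62), 70 → 132
combine s1(74), 132 → 206
Huffman total = 21 + 70 + 132 + 206 = 429 bits.
Saving = 618 − 429 = 189 bits.

189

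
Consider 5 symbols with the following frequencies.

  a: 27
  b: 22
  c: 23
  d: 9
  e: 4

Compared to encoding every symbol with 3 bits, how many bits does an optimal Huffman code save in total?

72

Fixed-length: 3 bits × 85 symbols = 255 bits.
Huffman merges:
merge e(4) and d(9): 13
merge 13 and b(22): 35
merge c(23) and a(27): 50
merge 35 and 50: 85
Huffman total = 13 + 35 + 50 + 85 = 183 bits.
Saving = 255 − 183 = 72 bits.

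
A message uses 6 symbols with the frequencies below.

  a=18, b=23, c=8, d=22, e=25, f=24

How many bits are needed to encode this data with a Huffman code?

311

Build the Huffman tree bottom-up:
merge c(8) and a(18): 26
merge d(22) and b(23): 45
merge f(24) and e(25): 49
merge 26 and 45: 71
merge 49 and 71: 120
The encoded length is the sum of every internal node's weight: 26 + 45 + 49 + 71 + 120 = 311 bits.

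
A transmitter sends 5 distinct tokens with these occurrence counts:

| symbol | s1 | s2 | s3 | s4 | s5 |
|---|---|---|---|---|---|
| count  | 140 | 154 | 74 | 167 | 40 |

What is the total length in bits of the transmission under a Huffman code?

Merge the two smallest weights repeatedly:
s5(40) + s3(74) → 114
114 + s1(140) → 254
s2(154) + s4(167) → 321
254 + 321 → 575
Each symbol's bit-cost is frequency × depth; summing gives 1264 bits (equivalently 114 + 254 + 321 + 575).

1264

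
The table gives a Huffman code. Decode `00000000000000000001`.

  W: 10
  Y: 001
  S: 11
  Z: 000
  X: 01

ZZZZZZX

Read left to right; each codeword is recognised as soon as it completes (prefix code):
  000→Z | 000→Z | 000→Z | 000→Z | 000→Z | 000→Z | 01→X
Decoded message: ZZZZZZX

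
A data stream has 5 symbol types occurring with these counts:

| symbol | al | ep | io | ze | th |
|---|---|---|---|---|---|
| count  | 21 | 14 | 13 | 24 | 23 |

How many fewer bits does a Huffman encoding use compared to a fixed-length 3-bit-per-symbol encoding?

Fixed-length: 3 bits × 95 symbols = 285 bits.
Huffman merges:
io(13) + ep(14) → 27
al(21) + th(23) → 44
ze(24) + 27 → 51
44 + 51 → 95
Huffman total = 27 + 44 + 51 + 95 = 217 bits.
Saving = 285 − 217 = 68 bits.

68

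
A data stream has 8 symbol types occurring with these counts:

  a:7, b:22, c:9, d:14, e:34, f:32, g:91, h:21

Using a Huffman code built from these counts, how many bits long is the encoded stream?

597

Build the Huffman tree bottom-up:
a(7) + c(9) → 16
d(14) + 16 → 30
h(21) + b(22) → 43
30 + f(32) → 62
e(34) + 43 → 77
62 + 77 → 139
g(91) + 139 → 230
Each symbol's bit-cost is frequency × depth; summing gives 597 bits (equivalently 16 + 30 + 43 + 62 + 77 + 139 + 230).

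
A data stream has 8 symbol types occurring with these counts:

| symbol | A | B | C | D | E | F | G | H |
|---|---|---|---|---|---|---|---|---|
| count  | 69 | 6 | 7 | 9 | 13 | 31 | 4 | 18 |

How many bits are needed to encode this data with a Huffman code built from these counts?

Greedily combine the two least-frequent nodes:
combine G(4), B(6) → 10
combine C(7), D(9) → 16
combine 10, E(13) → 23
combine 16, H(18) → 34
combine 23, F(31) → 54
combine 34, 54 → 88
combine A(69), 88 → 157
The encoded length is the sum of every internal node's weight: 10 + 16 + 23 + 34 + 54 + 88 + 157 = 382 bits.

382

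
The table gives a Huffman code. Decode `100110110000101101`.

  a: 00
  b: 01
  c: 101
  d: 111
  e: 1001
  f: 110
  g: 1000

Read left to right; each codeword is recognised as soon as it completes (prefix code):
  1001→e | 101→c | 1000→g | 01→b | 01→b | 101→c
Decoded message: ecgbbc

ecgbbc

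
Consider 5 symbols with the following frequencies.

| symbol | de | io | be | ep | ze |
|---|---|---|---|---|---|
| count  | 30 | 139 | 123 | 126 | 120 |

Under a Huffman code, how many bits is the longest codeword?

3

Merge the two lowest-weight nodes at each step:
combine de(30), ze(120) → 150
combine be(123), ep(126) → 249
combine io(139), 150 → 289
combine 249, 289 → 538
Maximum depth reached is 3.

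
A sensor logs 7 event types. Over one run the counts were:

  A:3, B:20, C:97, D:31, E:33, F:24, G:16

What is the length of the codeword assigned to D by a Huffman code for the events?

Build the tree from the bottom:
A(3) + G(16) → 19
19 + B(20) → 39
F(24) + D(31) → 55
E(33) + 39 → 72
55 + 72 → 127
C(97) + 127 → 224
The subtree containing D is merged 3 times, so code length = 3.

3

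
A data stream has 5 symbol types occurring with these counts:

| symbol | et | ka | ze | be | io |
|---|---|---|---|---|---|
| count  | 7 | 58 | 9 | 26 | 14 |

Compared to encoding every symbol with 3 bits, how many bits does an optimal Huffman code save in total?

Fixed-length: 3 bits × 114 symbols = 342 bits.
Huffman merges:
et(7) + ze(9) → 16
io(14) + 16 → 30
be(26) + 30 → 56
56 + ka(58) → 114
Huffman total = 16 + 30 + 56 + 114 = 216 bits.
Saving = 342 − 216 = 126 bits.

126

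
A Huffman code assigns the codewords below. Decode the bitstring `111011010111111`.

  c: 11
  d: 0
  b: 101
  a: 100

cbbdccc

Read left to right; each codeword is recognised as soon as it completes (prefix code):
  11→c | 101→b | 101→b | 0→d | 11→c | 11→c | 11→c
Decoded message: cbbdccc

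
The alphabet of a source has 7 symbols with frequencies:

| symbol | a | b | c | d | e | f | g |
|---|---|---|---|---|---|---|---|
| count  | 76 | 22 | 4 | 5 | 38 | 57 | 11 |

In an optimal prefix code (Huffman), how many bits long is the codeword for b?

3

Repeatedly merge the two smallest:
merge c(4) and d(5): 9
merge 9 and g(11): 20
merge 20 and b(22): 42
merge e(38) and 42: 80
merge f(57) and a(76): 133
merge 80 and 133: 213
b sits 3 levels below the root, so its codeword is 3 bits.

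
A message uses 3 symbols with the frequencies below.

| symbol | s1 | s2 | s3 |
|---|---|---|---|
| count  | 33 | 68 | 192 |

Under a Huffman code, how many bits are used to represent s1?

2

Huffman merges, smallest pair first:
s1(33) + s2(68) → 101
101 + s3(192) → 293
The subtree containing s1 is merged 2 times, so code length = 2.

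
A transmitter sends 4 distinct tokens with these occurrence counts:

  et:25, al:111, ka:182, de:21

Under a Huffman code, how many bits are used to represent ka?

1

Huffman merges, smallest pair first:
combine de(21), et(25) → 46
combine 46, al(111) → 157
combine 157, ka(182) → 339
ka is a child of the root — depth 1, so its codeword is a single bit.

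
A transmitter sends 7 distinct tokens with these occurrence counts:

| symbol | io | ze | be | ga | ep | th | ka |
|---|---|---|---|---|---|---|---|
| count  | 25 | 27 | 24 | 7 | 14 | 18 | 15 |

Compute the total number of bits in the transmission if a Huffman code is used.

Merge the two smallest weights repeatedly:
ga(7) + ep(14) → 21
ka(15) + th(18) → 33
21 + be(24) → 45
io(25) + ze(27) → 52
33 + 45 → 78
52 + 78 → 130
Total encoded bits = sum of merged weights = 21 + 33 + 45 + 52 + 78 + 130 = 359.

359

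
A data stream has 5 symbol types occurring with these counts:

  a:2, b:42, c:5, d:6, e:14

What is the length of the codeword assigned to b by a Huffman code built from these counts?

1

Build the tree from the bottom:
combine a(2), c(5) → 7
combine d(6), 7 → 13
combine 13, e(14) → 27
combine 27, b(42) → 69
b is merged only at the final step, so code length = 1.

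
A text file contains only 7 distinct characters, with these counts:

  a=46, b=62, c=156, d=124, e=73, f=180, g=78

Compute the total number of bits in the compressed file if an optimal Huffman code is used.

1929

Build the Huffman tree bottom-up:
a(46) + b(62) → 108
e(73) + g(78) → 151
108 + d(124) → 232
151 + c(156) → 307
f(180) + 232 → 412
307 + 412 → 719
Total encoded bits = sum of merged weights = 108 + 151 + 232 + 307 + 412 + 719 = 1929.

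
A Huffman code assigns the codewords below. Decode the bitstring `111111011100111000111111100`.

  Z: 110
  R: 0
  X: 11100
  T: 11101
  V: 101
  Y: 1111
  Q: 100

Read left to right; each codeword is recognised as soon as it completes (prefix code):
  1111→Y | 110→Z | 11100→X | 11100→X | 0→R | 1111→Y | 11100→X
Decoded message: YZXXRYX

YZXXRYX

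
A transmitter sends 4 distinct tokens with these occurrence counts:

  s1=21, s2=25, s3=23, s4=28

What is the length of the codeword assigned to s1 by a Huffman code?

2

Repeatedly merge the two smallest:
combine s1(21), s3(23) → 44
combine s2(25), s4(28) → 53
combine 44, 53 → 97
s1's leaf is at depth 2, giving a 2-bit codeword.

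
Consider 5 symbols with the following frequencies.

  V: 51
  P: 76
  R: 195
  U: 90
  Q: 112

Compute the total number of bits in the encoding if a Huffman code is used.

1175

Merge the two smallest weights repeatedly:
combine V(51), P(76) → 127
combine U(90), Q(112) → 202
combine 127, R(195) → 322
combine 202, 322 → 524
Total encoded bits = sum of merged weights = 127 + 202 + 322 + 524 = 1175.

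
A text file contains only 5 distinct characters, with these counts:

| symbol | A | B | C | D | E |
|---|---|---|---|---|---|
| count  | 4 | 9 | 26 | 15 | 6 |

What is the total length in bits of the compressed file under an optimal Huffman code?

Greedily combine the two least-frequent nodes:
A(4) + E(6) → 10
B(9) + 10 → 19
D(15) + 19 → 34
C(26) + 34 → 60
The encoded length is the sum of every internal node's weight: 10 + 19 + 34 + 60 = 123 bits.

123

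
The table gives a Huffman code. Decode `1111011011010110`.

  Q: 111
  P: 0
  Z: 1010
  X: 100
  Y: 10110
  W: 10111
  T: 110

QYTY

Read left to right; each codeword is recognised as soon as it completes (prefix code):
  111→Q | 10110→Y | 110→T | 10110→Y
Decoded message: QYTY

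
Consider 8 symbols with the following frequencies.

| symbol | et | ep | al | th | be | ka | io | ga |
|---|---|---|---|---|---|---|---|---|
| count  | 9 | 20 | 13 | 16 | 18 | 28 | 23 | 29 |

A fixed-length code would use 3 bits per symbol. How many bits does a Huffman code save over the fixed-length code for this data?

7

Fixed-length: 3 bits × 156 symbols = 468 bits.
Huffman merges:
et(9) + al(13) → 22
th(16) + be(18) → 34
ep(20) + 22 → 42
io(23) + ka(28) → 51
ga(29) + 34 → 63
42 + 51 → 93
63 + 93 → 156
Huffman total = 22 + 34 + 42 + 51 + 63 + 93 + 156 = 461 bits.
Saving = 468 − 461 = 7 bits.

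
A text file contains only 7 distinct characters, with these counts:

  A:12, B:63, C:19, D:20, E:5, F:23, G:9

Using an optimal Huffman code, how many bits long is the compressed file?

367

Merge the two smallest weights repeatedly:
combine E(5), G(9) → 14
combine A(12), 14 → 26
combine C(19), D(20) → 39
combine F(23), 26 → 49
combine 39, 49 → 88
combine B(63), 88 → 151
The encoded length is the sum of every internal node's weight: 14 + 26 + 39 + 49 + 88 + 151 = 367 bits.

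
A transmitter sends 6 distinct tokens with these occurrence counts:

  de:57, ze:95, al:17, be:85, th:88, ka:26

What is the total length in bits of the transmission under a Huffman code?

879

Build the Huffman tree bottom-up:
merge al(17) and ka(26): 43
merge 43 and de(57): 100
merge be(85) and th(88): 173
merge ze(95) and 100: 195
merge 173 and 195: 368
The encoded length is the sum of every internal node's weight: 43 + 100 + 173 + 195 + 368 = 879 bits.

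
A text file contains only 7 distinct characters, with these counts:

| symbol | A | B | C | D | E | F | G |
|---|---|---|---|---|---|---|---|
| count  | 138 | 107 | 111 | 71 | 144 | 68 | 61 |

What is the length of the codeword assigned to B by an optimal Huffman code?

3

Build the tree from the bottom:
combine G(61), F(68) → 129
combine D(71), B(107) → 178
combine C(111), 129 → 240
combine A(138), E(144) → 282
combine 178, 240 → 418
combine 282, 418 → 700
B sits 3 levels below the root, so its codeword is 3 bits.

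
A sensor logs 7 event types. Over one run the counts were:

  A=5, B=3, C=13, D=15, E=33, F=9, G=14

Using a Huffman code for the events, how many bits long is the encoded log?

235

Greedily combine the two least-frequent nodes:
B(3) + A(5) → 8
8 + F(9) → 17
C(13) + G(14) → 27
D(15) + 17 → 32
27 + 32 → 59
E(33) + 59 → 92
The encoded length is the sum of every internal node's weight: 8 + 17 + 27 + 32 + 59 + 92 = 235 bits.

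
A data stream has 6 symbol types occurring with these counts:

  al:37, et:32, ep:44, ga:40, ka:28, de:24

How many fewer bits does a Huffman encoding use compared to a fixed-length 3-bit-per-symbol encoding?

Fixed-length: 3 bits × 205 symbols = 615 bits.
Huffman merges:
de(24) + ka(28) → 52
et(32) + al(37) → 69
ga(40) + ep(44) → 84
52 + 69 → 121
84 + 121 → 205
Huffman total = 52 + 69 + 84 + 121 + 205 = 531 bits.
Saving = 615 − 531 = 84 bits.

84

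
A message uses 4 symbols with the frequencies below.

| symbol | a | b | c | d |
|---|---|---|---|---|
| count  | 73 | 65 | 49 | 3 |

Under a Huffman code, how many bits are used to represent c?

Build the tree from the bottom:
merge d(3) and c(49): 52
merge 52 and b(65): 117
merge a(73) and 117: 190
The subtree containing c is merged 3 times, so code length = 3.

3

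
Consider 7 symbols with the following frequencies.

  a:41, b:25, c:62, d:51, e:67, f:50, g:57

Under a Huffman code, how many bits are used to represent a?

3

Build the tree from the bottom:
combine b(25), a(41) → 66
combine f(50), d(51) → 101
combine g(57), c(62) → 119
combine 66, e(67) → 133
combine 101, 119 → 220
combine 133, 220 → 353
The subtree containing a is merged 3 times, so code length = 3.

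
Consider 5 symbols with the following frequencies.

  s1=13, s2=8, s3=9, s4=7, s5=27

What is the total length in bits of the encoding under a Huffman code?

Merge the two smallest weights repeatedly:
combine s4(7), s2(8) → 15
combine s3(9), s1(13) → 22
combine 15, 22 → 37
combine s5(27), 37 → 64
The encoded length is the sum of every internal node's weight: 15 + 22 + 37 + 64 = 138 bits.

138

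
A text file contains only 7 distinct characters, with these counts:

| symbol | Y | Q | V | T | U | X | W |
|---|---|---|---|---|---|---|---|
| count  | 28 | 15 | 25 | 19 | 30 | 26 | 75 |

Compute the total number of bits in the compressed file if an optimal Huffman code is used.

579

Greedily combine the two least-frequent nodes:
Q(15) + T(19) → 34
V(25) + X(26) → 51
Y(28) + U(30) → 58
34 + 51 → 85
58 + W(75) → 133
85 + 133 → 218
Each symbol's bit-cost is frequency × depth; summing gives 579 bits (equivalently 34 + 51 + 58 + 85 + 133 + 218).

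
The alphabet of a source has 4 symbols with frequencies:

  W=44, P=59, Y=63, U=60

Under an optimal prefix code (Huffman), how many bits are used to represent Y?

Huffman merges, smallest pair first:
combine W(44), P(59) → 103
combine U(60), Y(63) → 123
combine 103, 123 → 226
Y's leaf is at depth 2, giving a 2-bit codeword.

2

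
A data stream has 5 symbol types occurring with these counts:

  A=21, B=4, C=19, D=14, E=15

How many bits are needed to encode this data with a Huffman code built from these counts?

Merge the two smallest weights repeatedly:
B(4) + D(14) → 18
E(15) + 18 → 33
C(19) + A(21) → 40
33 + 40 → 73
Total encoded bits = sum of merged weights = 18 + 33 + 40 + 73 = 164.

164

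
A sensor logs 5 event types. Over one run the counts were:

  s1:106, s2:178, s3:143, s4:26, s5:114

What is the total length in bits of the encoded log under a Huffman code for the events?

Greedily combine the two least-frequent nodes:
merge s4(26) and s1(106): 132
merge s5(114) and 132: 246
merge s3(143) and s2(178): 321
merge 246 and 321: 567
The encoded length is the sum of every internal node's weight: 132 + 246 + 321 + 567 = 1266 bits.

1266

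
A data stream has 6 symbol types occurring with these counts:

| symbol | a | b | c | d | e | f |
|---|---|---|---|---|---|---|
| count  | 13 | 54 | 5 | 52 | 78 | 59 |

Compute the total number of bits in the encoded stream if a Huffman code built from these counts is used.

Greedily combine the two least-frequent nodes:
c(5) + a(13) → 18
18 + d(52) → 70
b(54) + f(59) → 113
70 + e(78) → 148
113 + 148 → 261
The encoded length is the sum of every internal node's weight: 18 + 70 + 113 + 148 + 261 = 610 bits.

610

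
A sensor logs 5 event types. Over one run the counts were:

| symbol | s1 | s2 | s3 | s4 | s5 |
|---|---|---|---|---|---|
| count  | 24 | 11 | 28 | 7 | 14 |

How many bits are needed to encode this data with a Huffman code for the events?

Build the Huffman tree bottom-up:
combine s4(7), s2(11) → 18
combine s5(14), 18 → 32
combine s1(24), s3(28) → 52
combine 32, 52 → 84
Total encoded bits = sum of merged weights = 18 + 32 + 52 + 84 = 186.

186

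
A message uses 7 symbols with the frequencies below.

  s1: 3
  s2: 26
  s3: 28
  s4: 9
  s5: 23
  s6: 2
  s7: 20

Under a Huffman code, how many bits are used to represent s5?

Repeatedly merge the two smallest:
merge s6(2) and s1(3): 5
merge 5 and s4(9): 14
merge 14 and s7(20): 34
merge s5(23) and s2(26): 49
merge s3(28) and 34: 62
merge 49 and 62: 111
The subtree containing s5 is merged 2 times, so code length = 2.

2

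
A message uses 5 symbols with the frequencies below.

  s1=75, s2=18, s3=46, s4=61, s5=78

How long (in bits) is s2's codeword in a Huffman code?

Repeatedly merge the two smallest:
combine s2(18), s3(46) → 64
combine s4(61), 64 → 125
combine s1(75), s5(78) → 153
combine 125, 153 → 278
s2 sits 3 levels below the root, so its codeword is 3 bits.

3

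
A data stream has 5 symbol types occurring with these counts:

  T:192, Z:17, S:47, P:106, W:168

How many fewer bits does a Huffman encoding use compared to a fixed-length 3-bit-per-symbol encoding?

Fixed-length: 3 bits × 530 symbols = 1590 bits.
Huffman merges:
combine Z(17), S(47) → 64
combine 64, P(106) → 170
combine W(168), 170 → 338
combine T(192), 338 → 530
Huffman total = 64 + 170 + 338 + 530 = 1102 bits.
Saving = 1590 − 1102 = 488 bits.

488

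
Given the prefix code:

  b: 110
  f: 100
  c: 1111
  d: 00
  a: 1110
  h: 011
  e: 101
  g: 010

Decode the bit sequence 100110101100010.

Read left to right; each codeword is recognised as soon as it completes (prefix code):
  100→f | 110→b | 101→e | 100→f | 010→g
Decoded message: fbefg

fbefg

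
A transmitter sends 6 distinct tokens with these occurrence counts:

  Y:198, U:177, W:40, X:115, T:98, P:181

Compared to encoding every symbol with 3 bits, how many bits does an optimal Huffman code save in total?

Fixed-length: 3 bits × 809 symbols = 2427 bits.
Huffman merges:
W(40) + T(98) → 138
X(115) + 138 → 253
U(177) + P(181) → 358
Y(198) + 253 → 451
358 + 451 → 809
Huffman total = 138 + 253 + 358 + 451 + 809 = 2009 bits.
Saving = 2427 − 2009 = 418 bits.

418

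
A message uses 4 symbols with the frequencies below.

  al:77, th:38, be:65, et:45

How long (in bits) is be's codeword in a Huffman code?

2

Huffman merges, smallest pair first:
merge th(38) and et(45): 83
merge be(65) and al(77): 142
merge 83 and 142: 225
be's leaf is at depth 2, giving a 2-bit codeword.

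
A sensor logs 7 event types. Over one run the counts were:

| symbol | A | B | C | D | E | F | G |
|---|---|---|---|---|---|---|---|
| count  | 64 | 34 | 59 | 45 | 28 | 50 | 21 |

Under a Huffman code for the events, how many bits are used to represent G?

4

Huffman merges, smallest pair first:
merge G(21) and E(28): 49
merge B(34) and D(45): 79
merge 49 and F(50): 99
merge C(59) and A(64): 123
merge 79 and 99: 178
merge 123 and 178: 301
G's leaf is at depth 4, giving a 4-bit codeword.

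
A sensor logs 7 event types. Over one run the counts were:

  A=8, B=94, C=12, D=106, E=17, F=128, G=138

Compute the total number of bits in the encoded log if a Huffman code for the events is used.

Merge the two smallest weights repeatedly:
A(8) + C(12) → 20
E(17) + 20 → 37
37 + B(94) → 131
D(106) + F(128) → 234
131 + G(138) → 269
234 + 269 → 503
The encoded length is the sum of every internal node's weight: 20 + 37 + 131 + 234 + 269 + 503 = 1194 bits.

1194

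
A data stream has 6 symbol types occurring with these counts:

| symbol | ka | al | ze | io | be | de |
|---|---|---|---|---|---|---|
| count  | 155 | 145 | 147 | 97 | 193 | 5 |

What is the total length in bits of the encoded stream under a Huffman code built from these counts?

1833

Greedily combine the two least-frequent nodes:
de(5) + io(97) → 102
102 + al(145) → 247
ze(147) + ka(155) → 302
be(193) + 247 → 440
302 + 440 → 742
Total encoded bits = sum of merged weights = 102 + 247 + 302 + 440 + 742 = 1833.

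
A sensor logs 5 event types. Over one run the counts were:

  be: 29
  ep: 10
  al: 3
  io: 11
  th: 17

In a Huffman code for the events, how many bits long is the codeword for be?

1

Build the tree from the bottom:
al(3) + ep(10) → 13
io(11) + 13 → 24
th(17) + 24 → 41
be(29) + 41 → 70
be is merged only at the final step, so code length = 1.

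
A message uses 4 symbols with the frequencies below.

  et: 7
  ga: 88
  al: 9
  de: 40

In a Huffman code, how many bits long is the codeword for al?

Huffman merges, smallest pair first:
combine et(7), al(9) → 16
combine 16, de(40) → 56
combine 56, ga(88) → 144
al sits 3 levels below the root, so its codeword is 3 bits.

3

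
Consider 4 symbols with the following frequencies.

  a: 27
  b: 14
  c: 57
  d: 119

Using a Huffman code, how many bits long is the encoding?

Greedily combine the two least-frequent nodes:
merge b(14) and a(27): 41
merge 41 and c(57): 98
merge 98 and d(119): 217
The encoded length is the sum of every internal node's weight: 41 + 98 + 217 = 356 bits.

356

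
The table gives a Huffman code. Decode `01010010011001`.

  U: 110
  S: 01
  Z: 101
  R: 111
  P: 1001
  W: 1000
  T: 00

SSTPP

Read left to right; each codeword is recognised as soon as it completes (prefix code):
  01→S | 01→S | 00→T | 1001→P | 1001→P
Decoded message: SSTPP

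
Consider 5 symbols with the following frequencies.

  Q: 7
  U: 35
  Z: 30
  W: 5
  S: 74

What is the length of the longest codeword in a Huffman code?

Merge the two lowest-weight nodes at each step:
combine W(5), Q(7) → 12
combine 12, Z(30) → 42
combine U(35), 42 → 77
combine S(74), 77 → 151
The first pair merged (W, Q) ends up deepest, at depth 4.

4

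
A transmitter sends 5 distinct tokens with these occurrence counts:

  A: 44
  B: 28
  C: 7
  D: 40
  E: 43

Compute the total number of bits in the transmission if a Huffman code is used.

Merge the two smallest weights repeatedly:
merge C(7) and B(28): 35
merge 35 and D(40): 75
merge E(43) and A(44): 87
merge 75 and 87: 162
Each symbol's bit-cost is frequency × depth; summing gives 359 bits (equivalently 35 + 75 + 87 + 162).

359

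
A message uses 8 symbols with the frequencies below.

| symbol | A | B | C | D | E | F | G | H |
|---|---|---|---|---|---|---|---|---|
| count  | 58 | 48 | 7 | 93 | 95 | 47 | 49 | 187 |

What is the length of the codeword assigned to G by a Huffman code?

Repeatedly merge the two smallest:
C(7) + F(47) → 54
B(48) + G(49) → 97
54 + A(58) → 112
D(93) + E(95) → 188
97 + 112 → 209
H(187) + 188 → 375
209 + 375 → 584
G's leaf is at depth 3, giving a 3-bit codeword.

3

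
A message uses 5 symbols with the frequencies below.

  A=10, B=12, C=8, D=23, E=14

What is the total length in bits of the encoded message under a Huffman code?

Greedily combine the two least-frequent nodes:
C(8) + A(10) → 18
B(12) + E(14) → 26
18 + D(23) → 41
26 + 41 → 67
The encoded length is the sum of every internal node's weight: 18 + 26 + 41 + 67 = 152 bits.

152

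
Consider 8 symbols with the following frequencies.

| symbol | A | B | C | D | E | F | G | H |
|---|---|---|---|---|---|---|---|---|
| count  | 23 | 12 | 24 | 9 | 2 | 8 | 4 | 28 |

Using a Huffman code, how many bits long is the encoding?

Build the Huffman tree bottom-up:
merge E(2) and G(4): 6
merge 6 and F(8): 14
merge D(9) and B(12): 21
merge 14 and 21: 35
merge A(23) and C(24): 47
merge H(28) and 35: 63
merge 47 and 63: 110
The encoded length is the sum of every internal node's weight: 6 + 14 + 21 + 35 + 47 + 63 + 110 = 296 bits.

296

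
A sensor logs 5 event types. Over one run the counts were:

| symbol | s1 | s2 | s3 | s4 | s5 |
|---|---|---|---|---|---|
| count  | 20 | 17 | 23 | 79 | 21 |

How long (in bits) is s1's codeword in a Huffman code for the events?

3

Repeatedly merge the two smallest:
s2(17) + s1(20) → 37
s5(21) + s3(23) → 44
37 + 44 → 81
s4(79) + 81 → 160
The subtree containing s1 is merged 3 times, so code length = 3.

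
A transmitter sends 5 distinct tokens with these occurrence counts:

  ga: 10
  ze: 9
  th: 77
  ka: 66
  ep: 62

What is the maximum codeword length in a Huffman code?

3

Merge the two lowest-weight nodes at each step:
merge ze(9) and ga(10): 19
merge 19 and ep(62): 81
merge ka(66) and th(77): 143
merge 81 and 143: 224
The first pair merged (ze, ga) ends up deepest, at depth 3.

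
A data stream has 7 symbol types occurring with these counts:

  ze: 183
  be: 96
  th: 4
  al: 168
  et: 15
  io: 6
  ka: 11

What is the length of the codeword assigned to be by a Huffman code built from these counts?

Build the tree from the bottom:
th(4) + io(6) → 10
10 + ka(11) → 21
et(15) + 21 → 36
36 + be(96) → 132
132 + al(168) → 300
ze(183) + 300 → 483
The subtree containing be is merged 3 times, so code length = 3.

3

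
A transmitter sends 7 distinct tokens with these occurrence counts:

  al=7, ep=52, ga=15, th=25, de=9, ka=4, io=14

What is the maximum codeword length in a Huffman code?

5

Merge the two lowest-weight nodes at each step:
combine ka(4), al(7) → 11
combine de(9), 11 → 20
combine io(14), ga(15) → 29
combine 20, th(25) → 45
combine 29, 45 → 74
combine ep(52), 74 → 126
The first pair merged (ka, al) ends up deepest, at depth 5.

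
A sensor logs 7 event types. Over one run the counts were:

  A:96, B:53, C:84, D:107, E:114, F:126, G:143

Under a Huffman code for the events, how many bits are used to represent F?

3

Build the tree from the bottom:
combine B(53), C(84) → 137
combine A(96), D(107) → 203
combine E(114), F(126) → 240
combine 137, G(143) → 280
combine 203, 240 → 443
combine 280, 443 → 723
F sits 3 levels below the root, so its codeword is 3 bits.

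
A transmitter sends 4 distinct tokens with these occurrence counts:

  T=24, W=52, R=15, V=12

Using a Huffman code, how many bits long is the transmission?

181

Greedily combine the two least-frequent nodes:
merge V(12) and R(15): 27
merge T(24) and 27: 51
merge 51 and W(52): 103
The encoded length is the sum of every internal node's weight: 27 + 51 + 103 = 181 bits.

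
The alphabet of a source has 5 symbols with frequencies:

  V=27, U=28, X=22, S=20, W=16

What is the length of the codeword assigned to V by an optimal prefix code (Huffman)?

2

Huffman merges, smallest pair first:
combine W(16), S(20) → 36
combine X(22), V(27) → 49
combine U(28), 36 → 64
combine 49, 64 → 113
V's leaf is at depth 2, giving a 2-bit codeword.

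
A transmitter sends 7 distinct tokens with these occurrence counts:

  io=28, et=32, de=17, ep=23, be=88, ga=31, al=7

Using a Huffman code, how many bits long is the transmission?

573

Greedily combine the two least-frequent nodes:
al(7) + de(17) → 24
ep(23) + 24 → 47
io(28) + ga(31) → 59
et(32) + 47 → 79
59 + 79 → 138
be(88) + 138 → 226
Each symbol's bit-cost is frequency × depth; summing gives 573 bits (equivalently 24 + 47 + 59 + 79 + 138 + 226).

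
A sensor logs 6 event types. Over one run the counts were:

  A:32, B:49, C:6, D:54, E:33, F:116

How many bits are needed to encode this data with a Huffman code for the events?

Build the Huffman tree bottom-up:
combine C(6), A(32) → 38
combine E(33), 38 → 71
combine B(49), D(54) → 103
combine 71, 103 → 174
combine F(116), 174 → 290
Total encoded bits = sum of merged weights = 38 + 71 + 103 + 174 + 290 = 676.

676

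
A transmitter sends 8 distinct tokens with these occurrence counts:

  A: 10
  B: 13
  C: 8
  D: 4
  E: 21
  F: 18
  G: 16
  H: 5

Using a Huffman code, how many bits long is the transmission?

272

Merge the two smallest weights repeatedly:
D(4) + H(5) → 9
C(8) + 9 → 17
A(10) + B(13) → 23
G(16) + 17 → 33
F(18) + E(21) → 39
23 + 33 → 56
39 + 56 → 95
Each symbol's bit-cost is frequency × depth; summing gives 272 bits (equivalently 9 + 17 + 23 + 33 + 39 + 56 + 95).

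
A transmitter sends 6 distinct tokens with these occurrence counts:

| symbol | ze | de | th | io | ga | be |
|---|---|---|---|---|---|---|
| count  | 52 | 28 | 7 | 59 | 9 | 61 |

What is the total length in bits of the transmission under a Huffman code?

492

Build the Huffman tree bottom-up:
merge th(7) and ga(9): 16
merge 16 and de(28): 44
merge 44 and ze(52): 96
merge io(59) and be(61): 120
merge 96 and 120: 216
The encoded length is the sum of every internal node's weight: 16 + 44 + 96 + 120 + 216 = 492 bits.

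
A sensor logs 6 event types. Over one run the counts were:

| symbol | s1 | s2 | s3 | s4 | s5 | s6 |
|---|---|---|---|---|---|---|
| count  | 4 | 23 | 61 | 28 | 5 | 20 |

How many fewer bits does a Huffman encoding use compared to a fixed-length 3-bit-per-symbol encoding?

113

Fixed-length: 3 bits × 141 symbols = 423 bits.
Huffman merges:
combine s1(4), s5(5) → 9
combine 9, s6(20) → 29
combine s2(23), s4(28) → 51
combine 29, 51 → 80
combine s3(61), 80 → 141
Huffman total = 9 + 29 + 51 + 80 + 141 = 310 bits.
Saving = 423 − 310 = 113 bits.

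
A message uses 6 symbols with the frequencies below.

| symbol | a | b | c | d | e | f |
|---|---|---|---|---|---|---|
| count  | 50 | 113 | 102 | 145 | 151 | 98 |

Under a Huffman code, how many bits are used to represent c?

3

Build the tree from the bottom:
merge a(50) and f(98): 148
merge c(102) and b(113): 215
merge d(145) and 148: 293
merge e(151) and 215: 366
merge 293 and 366: 659
c sits 3 levels below the root, so its codeword is 3 bits.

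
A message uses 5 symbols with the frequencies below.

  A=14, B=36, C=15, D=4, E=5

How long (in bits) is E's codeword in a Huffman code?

4

Repeatedly merge the two smallest:
merge D(4) and E(5): 9
merge 9 and A(14): 23
merge C(15) and 23: 38
merge B(36) and 38: 74
E sits 4 levels below the root, so its codeword is 4 bits.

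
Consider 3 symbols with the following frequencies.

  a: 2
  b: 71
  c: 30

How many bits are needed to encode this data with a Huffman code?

Build the Huffman tree bottom-up:
a(2) + c(30) → 32
32 + b(71) → 103
The encoded length is the sum of every internal node's weight: 32 + 103 = 135 bits.

135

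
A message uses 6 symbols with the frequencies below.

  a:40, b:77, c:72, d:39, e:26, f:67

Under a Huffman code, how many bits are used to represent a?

Build the tree from the bottom:
merge e(26) and d(39): 65
merge a(40) and 65: 105
merge f(67) and c(72): 139
merge b(77) and 105: 182
merge 139 and 182: 321
a sits 3 levels below the root, so its codeword is 3 bits.

3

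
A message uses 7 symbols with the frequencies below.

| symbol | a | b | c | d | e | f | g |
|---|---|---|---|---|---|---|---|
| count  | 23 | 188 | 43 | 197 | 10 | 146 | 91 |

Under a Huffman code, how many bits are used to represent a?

5

Repeatedly merge the two smallest:
merge e(10) and a(23): 33
merge 33 and c(43): 76
merge 76 and g(91): 167
merge f(146) and 167: 313
merge b(188) and d(197): 385
merge 313 and 385: 698
a's leaf is at depth 5, giving a 5-bit codeword.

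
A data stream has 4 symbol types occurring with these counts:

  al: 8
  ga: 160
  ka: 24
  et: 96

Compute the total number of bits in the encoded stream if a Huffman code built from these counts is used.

448

Build the Huffman tree bottom-up:
al(8) + ka(24) → 32
32 + et(96) → 128
128 + ga(160) → 288
Total encoded bits = sum of merged weights = 32 + 128 + 288 = 448.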